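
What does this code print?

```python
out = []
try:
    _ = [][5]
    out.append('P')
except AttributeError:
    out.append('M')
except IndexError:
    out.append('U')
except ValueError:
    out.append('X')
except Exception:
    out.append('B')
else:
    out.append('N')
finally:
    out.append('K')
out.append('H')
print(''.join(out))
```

Execution trace: 'U' (except IndexError) → 'K' (finally) → 'H' (after the try/except). Output: UKH

Answer: UKH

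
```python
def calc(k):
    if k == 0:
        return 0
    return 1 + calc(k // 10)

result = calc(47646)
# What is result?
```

Count of digits of 47646: 5

Answer: 5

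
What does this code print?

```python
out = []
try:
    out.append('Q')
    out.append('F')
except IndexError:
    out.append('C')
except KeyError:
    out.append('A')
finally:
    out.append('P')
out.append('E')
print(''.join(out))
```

Execution trace: 'Q' (try body) → 'F' (try body, no exception) → 'P' (finally) → 'E' (after the try/except). Output: QFPE

Answer: QFPE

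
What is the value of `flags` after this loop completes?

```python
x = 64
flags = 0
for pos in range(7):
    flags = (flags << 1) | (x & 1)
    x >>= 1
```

Reverse lowest 7 bits of 64
`flags` takes the values: 0 → 1

Answer: 1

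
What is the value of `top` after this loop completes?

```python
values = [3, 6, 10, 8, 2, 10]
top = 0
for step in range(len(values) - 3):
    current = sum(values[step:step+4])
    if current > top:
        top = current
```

Max sum of 4-element window in [3, 6, 10, 8, 2, 10]
`top` takes the values: 0 → 27 → 30

Answer: 30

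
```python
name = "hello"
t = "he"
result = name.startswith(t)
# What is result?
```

Trace:
`name = "hello"` → name = 'hello'
`t = "he"` → t = 'he'
`result = name.startswith(t)` → result = True
So result = True

Answer: True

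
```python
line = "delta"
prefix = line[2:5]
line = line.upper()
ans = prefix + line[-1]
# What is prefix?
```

Trace:
`line = "delta"` → line = 'delta'
`prefix = line[2:5]` → prefix = 'lta'
`line = line.upper()` → line = 'DELTA'
`ans = prefix + line[-1]` → ans = 'ltaA'
So prefix = 'lta'

Answer: 'lta'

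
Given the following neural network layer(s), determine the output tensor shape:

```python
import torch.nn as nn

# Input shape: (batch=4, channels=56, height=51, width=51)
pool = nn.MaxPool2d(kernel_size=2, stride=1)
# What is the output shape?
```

Input: (4, 56, 51, 51) -> Output: (4, 56, 50, 50)

Answer: (4, 56, 50, 50)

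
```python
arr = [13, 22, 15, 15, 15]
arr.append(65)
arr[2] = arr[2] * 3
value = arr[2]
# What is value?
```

Trace:
`arr = [13, 22, 15, 15, 15]` → arr = [13, 22, 15, 15, 15]
`arr.append(65)` → arr = [13, 22, 15, 15, 15, 65]
`arr[2] = arr[2] * 3` → arr = [13, 22, 45, 15, 15, 65]
`value = arr[2]` → value = 45
So value = 45

Answer: 45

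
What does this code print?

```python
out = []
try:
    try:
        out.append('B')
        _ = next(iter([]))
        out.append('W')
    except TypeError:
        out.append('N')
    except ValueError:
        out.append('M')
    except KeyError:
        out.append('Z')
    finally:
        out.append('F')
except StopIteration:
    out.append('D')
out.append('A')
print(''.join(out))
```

Execution trace: 'B' (inner try body) → 'F' (inner finally) → 'D' (outer except StopIteration) → 'A' (after the try/except). Output: BFDA

Answer: BFDA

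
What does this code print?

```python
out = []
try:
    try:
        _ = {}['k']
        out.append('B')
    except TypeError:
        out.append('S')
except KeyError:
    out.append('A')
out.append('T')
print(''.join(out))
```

Execution trace: 'A' (outer except KeyError) → 'T' (after the try/except). Output: AT

Answer: AT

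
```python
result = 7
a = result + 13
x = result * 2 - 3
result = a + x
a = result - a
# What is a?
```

Trace:
`result = 7` → result = 7
`a = result + 13` → a = 20
`x = result * 2 - 3` → x = 11
`result = a + x` → result = 31
`a = result - a` → a = 11
So a = 11

Answer: 11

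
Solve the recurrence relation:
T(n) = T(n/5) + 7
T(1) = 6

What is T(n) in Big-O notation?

Each step divides n by 5 and adds 7. After log_5(n) steps we reach T(1)=6. So T(n) = 7·log_5(n) + 6 = O(log n).

Answer: O(log n)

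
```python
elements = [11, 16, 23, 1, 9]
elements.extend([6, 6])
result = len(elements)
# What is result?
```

Trace:
`elements = [11, 16, 23, 1, 9]` → elements = [11, 16, 23, 1, 9]
`elements.extend([6, 6])` → elements = [11, 16, 23, 1, 9, 6, 6]
`result = len(elements)` → result = 7
So result = 7

Answer: 7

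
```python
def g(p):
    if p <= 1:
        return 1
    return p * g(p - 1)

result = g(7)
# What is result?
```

g(7) = 7 * 6 * 5 * 4 * 3 * 2 * 1 = 5040

Answer: 5040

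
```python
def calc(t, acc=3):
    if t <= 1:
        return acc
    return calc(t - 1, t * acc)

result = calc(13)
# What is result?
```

Accumulator trace (n, acc): (13, 3) -> (12, 39) -> (11, 468) -> (10, 5148) -> (9, 51480) -> (8, 463320) -> (7, 3706560) -> (6, 25945920) -> (5, 155675520) -> (4, 778377600) -> (3, 3113510400) -> (2, 9340531200) -> (1, 18681062400) -> return 18681062400

Answer: 18681062400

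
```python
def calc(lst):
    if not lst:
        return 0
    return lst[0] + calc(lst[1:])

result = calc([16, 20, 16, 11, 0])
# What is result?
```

16 + 20 + 16 + 11 + 0 + 0 = 63

Answer: 63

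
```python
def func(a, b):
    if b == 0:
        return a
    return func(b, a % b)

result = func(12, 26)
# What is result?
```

func(12, 26) -> func(26, 12) -> func(12, 2) -> func(2, 0) -> 2

Answer: 2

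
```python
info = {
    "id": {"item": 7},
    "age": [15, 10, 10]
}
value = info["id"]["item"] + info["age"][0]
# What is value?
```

Trace:
`info = { ...` → info = {'id': {'item': 7}, 'age': [15, 10, 10]}
`value = info["id"]["item"] + info["age"][0]` → value = 22
So value = 22

Answer: 22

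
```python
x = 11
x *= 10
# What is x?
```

Trace:
`x = 11` → x = 11
`x *= 10` → x = 110
So x = 110

Answer: 110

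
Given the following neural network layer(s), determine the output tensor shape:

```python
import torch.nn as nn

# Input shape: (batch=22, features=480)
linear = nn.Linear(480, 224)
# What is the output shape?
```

Input: (22, 480) -> Output: (22, 224)

Answer: (22, 224)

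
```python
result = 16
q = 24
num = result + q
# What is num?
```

Trace:
`result = 16` → result = 16
`q = 24` → q = 24
`num = result + q` → num = 40
So num = 40

Answer: 40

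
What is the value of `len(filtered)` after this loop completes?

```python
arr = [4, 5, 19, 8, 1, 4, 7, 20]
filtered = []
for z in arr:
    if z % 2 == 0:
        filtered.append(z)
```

Count even numbers in [4, 5, 19, 8, 1, 4, 7, 20]
`filtered` takes the values: [] → [4] → [4, 8] → [4, 8, 4] → [4, 8, 4, 20]
So `len(filtered)` = 4

Answer: 4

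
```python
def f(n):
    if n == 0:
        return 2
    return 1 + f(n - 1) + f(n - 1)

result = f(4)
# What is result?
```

f(n) = 1 + 2·f(n-1), f(0)=2. Closed form: (2+1)·2^4 - 1 = 47.

Answer: 47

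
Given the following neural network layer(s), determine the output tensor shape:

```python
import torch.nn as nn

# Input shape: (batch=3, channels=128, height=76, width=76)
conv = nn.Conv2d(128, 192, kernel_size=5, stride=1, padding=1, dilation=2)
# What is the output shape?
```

Input: (3, 128, 76, 76) -> Output: (3, 192, 70, 70)

Answer: (3, 192, 70, 70)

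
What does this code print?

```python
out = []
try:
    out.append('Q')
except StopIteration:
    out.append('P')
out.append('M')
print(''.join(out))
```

Execution trace: 'Q' (try body, no exception) → 'M' (after the try/except). Output: QM

Answer: QM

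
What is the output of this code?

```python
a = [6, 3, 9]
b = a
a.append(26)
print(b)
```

Key concept: basic list aliasing.
Step by step:
`a = [6, 3, 9]` → a = [6, 3, 9]
`b = a` → b = [6, 3, 9] (same object as a)
`a.append(26)` → a = [6, 3, 9, 26] (same object as b); b = [6, 3, 9, 26] (same object as a)
`print(b)` → prints [6, 3, 9, 26]

Answer: [6, 3, 9, 26]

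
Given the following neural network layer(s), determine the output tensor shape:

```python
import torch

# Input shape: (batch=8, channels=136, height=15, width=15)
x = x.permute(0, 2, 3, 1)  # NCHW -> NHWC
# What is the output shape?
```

Input: (8, 136, 15, 15) -> Output: (8, 15, 15, 136)

Answer: (8, 15, 15, 136)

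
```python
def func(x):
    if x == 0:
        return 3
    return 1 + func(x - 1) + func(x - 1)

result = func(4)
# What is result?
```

func(x) = 1 + 2·func(x-1), func(0)=3. Closed form: (3+1)·2^4 - 1 = 63.

Answer: 63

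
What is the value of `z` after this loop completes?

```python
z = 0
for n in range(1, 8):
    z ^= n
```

XOR of 1 to 7
`z` takes the values: 0 → 1 → 3 → 0 → 4 → 1 → 7 → 0

Answer: 0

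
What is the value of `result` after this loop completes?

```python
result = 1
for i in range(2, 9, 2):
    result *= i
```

Product of even numbers 2 to 8
`result` takes the values: 1 → 2 → 8 → 48 → 384

Answer: 384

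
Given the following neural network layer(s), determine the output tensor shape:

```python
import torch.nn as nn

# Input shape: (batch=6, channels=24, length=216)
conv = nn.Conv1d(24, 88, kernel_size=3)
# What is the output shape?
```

Input: (6, 24, 216) -> Output: (6, 88, 214)

Answer: (6, 88, 214)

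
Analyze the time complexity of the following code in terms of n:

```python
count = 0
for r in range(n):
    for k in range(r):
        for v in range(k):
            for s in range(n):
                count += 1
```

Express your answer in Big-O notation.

Each loop level contributes: n × n × n × n. Multiplying the contributions gives O(n^4).

Answer: O(n^4)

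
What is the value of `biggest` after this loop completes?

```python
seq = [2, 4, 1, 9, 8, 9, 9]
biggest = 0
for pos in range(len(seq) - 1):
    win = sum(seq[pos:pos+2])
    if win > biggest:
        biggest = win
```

Max sum of 2-element window in [2, 4, 1, 9, 8, 9, 9]
`biggest` takes the values: 0 → 6 → 10 → 17 → 18

Answer: 18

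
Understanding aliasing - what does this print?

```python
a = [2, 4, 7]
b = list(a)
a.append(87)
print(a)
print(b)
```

Key concept: list() constructor creates copy.
Step by step:
`a = [2, 4, 7]` → a = [2, 4, 7]
`b = list(a)` → b = [2, 4, 7]
`a.append(87)` → a = [2, 4, 7, 87]
`print(a)` → prints [2, 4, 7, 87]
`print(b)` → prints [2, 4, 7]

Answer:
[2, 4, 7, 87]
[2, 4, 7]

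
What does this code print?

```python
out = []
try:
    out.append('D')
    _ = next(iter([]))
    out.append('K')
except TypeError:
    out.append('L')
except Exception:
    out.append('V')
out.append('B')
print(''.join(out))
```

Execution trace: 'D' (try body) → 'V' (except Exception) → 'B' (after the try/except). Output: DVB

Answer: DVB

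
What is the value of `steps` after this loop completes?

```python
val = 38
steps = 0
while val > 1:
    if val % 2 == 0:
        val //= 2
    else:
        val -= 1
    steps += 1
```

Steps to reduce 38 to 1
`steps` takes the values: 0 → 1 → 2 → 3 → 4 → 5 → 6 → 7

Answer: 7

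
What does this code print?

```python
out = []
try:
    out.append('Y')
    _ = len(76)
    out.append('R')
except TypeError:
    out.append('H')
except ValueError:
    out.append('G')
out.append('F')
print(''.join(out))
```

Execution trace: 'Y' (try body) → 'H' (except TypeError) → 'F' (after the try/except). Output: YHF

Answer: YHF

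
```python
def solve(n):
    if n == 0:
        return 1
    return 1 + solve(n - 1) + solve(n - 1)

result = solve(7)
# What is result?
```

solve(n) = 1 + 2·solve(n-1), solve(0)=1. Closed form: (1+1)·2^7 - 1 = 255.

Answer: 255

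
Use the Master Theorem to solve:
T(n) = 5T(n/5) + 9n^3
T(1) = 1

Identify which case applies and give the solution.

a=5, b=5, f(n)=9n^3. log_5(5) = 1. Since c=3 > 1 and the regularity condition holds (5(n/5)^3 = (5/5^3)n^3 with 5/5^3 < 1), Case 3 applies: T(n) = Θ(f(n)) = O(n^3).

Answer: O(n^3) - Case 3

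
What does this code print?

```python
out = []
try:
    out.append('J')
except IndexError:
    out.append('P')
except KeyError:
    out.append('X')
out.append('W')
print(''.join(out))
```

Execution trace: 'J' (try body, no exception) → 'W' (after the try/except). Output: JW

Answer: JW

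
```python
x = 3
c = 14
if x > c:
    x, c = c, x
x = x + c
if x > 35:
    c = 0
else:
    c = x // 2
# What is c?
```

Trace:
`x = 3` → x = 3
`c = 14` → c = 14
`if x > c: ...` → x > c is False → no variable changes
`x = x + c` → x = 17
`if x > 35: ...` → x > 35 is False, take else branch → c = 8
So c = 8

Answer: 8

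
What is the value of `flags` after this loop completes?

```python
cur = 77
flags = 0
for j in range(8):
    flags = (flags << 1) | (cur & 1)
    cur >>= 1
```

Reverse lowest 8 bits of 77
`flags` takes the values: 0 → 1 → 2 → 5 → 11 → 22 → 44 → 89 → 178

Answer: 178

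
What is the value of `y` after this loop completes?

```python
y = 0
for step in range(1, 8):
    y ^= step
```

XOR of 1 to 7
`y` takes the values: 0 → 1 → 3 → 0 → 4 → 1 → 7 → 0

Answer: 0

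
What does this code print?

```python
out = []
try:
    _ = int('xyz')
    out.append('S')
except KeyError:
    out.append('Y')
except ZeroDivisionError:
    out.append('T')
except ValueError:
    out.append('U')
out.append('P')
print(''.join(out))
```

Execution trace: 'U' (except ValueError) → 'P' (after the try/except). Output: UP

Answer: UP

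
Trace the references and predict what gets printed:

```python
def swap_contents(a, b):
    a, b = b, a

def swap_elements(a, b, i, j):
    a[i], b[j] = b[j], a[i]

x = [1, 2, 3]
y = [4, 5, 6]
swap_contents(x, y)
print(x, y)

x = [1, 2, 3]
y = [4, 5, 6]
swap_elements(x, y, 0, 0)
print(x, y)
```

Key concept: parameter rebinding vs mutation.
Step by step:
`x = [1, 2, 3]` → x = [1, 2, 3]
`y = [4, 5, 6]` → y = [4, 5, 6]
`swap_contents(x, y)` → no visible change to tracked variables
`print(x, y)` → prints [1, 2, 3] [4, 5, 6]
`x = [1, 2, 3]` → x = [1, 2, 3]
`y = [4, 5, 6]` → y = [4, 5, 6]
`swap_elements(x, y, 0, 0)` → x = [4, 2, 3]; y = [1, 5, 6]
`print(x, y)` → prints [4, 2, 3] [1, 5, 6]

Answer:
[1, 2, 3] [4, 5, 6]
[4, 2, 3] [1, 5, 6]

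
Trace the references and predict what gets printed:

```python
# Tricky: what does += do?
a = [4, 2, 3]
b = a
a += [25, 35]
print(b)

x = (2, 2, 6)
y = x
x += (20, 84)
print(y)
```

Key concept: += behavior differs for mutable vs immutable.
Step by step:
`a = [4, 2, 3]` → a = [4, 2, 3]
`b = a` → b = [4, 2, 3] (same object as a)
`a += [25, 35]` → a = [4, 2, 3, 25, 35] (same object as b); b = [4, 2, 3, 25, 35] (same object as a)
`print(b)` → prints [4, 2, 3, 25, 35]
`x = (2, 2, 6)` → x = (2, 2, 6)
`y = x` → y = (2, 2, 6)
`x += (20, 84)` → x = (2, 2, 6, 20, 84)
`print(y)` → prints (2, 2, 6)

Answer:
[4, 2, 3, 25, 35]
(2, 2, 6)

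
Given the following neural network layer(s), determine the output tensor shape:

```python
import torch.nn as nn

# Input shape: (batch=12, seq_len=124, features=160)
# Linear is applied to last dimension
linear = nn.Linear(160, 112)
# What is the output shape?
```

Input: (12, 124, 160) -> Output: (12, 124, 112)

Answer: (12, 124, 112)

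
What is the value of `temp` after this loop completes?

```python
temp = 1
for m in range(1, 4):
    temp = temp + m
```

Start at 1, add 1 through 3
`temp` takes the values: 1 → 2 → 4 → 7

Answer: 7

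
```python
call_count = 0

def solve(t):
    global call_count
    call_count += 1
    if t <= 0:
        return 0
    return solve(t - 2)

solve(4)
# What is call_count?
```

Linear recursion stepping by 2: 3 calls from t=4 down to ≤0.

Answer: 3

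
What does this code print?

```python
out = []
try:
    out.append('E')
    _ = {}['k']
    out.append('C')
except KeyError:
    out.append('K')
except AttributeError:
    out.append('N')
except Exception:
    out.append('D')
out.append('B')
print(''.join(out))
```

Execution trace: 'E' (try body) → 'K' (except KeyError) → 'B' (after the try/except). Output: EKB

Answer: EKB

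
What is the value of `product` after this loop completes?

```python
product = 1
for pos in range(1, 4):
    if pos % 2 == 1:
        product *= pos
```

Product of odd numbers 1 to 3
`product` takes the values: 1 → 3

Answer: 3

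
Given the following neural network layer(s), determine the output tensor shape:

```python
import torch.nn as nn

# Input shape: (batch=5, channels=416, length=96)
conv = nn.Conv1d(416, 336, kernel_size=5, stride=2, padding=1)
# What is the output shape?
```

Input: (5, 416, 96) -> Output: (5, 336, 47)

Answer: (5, 336, 47)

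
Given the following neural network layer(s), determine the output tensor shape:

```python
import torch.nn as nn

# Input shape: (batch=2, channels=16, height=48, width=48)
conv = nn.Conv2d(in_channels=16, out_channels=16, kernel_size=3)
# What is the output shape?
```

Input: (2, 16, 48, 48) -> Output: (2, 16, 46, 46)

Answer: (2, 16, 46, 46)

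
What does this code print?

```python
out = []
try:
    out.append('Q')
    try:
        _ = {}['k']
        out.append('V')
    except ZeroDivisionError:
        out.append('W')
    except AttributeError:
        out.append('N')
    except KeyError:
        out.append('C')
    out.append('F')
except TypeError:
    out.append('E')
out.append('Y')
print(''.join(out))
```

Execution trace: 'Q' (try body) → 'C' (inner except KeyError) → 'F' (try body, no exception) → 'Y' (after the try/except). Output: QCFY

Answer: QCFY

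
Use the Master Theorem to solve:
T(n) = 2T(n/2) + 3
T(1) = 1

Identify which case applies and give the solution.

a=2, b=2, f(n)=3. log_2(2) = 1. Since c=0 < 1, Case 1 applies: T(n) = Θ(n^log_b(a)) = O(n).

Answer: O(n) - Case 1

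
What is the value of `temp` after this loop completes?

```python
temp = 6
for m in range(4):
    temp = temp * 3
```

Multiply by 3, 4 times: 6 * 3^4 = 486
`temp` takes the values: 6 → 18 → 54 → 162 → 486

Answer: 486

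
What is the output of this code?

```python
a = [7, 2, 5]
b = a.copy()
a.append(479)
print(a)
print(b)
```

Key concept: list.copy() creates independent copy.
Step by step:
`a = [7, 2, 5]` → a = [7, 2, 5]
`b = a.copy()` → b = [7, 2, 5]
`a.append(479)` → a = [7, 2, 5, 479]
`print(a)` → prints [7, 2, 5, 479]
`print(b)` → prints [7, 2, 5]

Answer:
[7, 2, 5, 479]
[7, 2, 5]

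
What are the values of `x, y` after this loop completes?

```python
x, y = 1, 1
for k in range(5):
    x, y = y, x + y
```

Fibonacci: after 5 iterations
`x, y` takes the values: (1, 1) → (1, 2) → (2, 3) → (3, 5) → (5, 8) → (8, 13)

Answer: 8, 13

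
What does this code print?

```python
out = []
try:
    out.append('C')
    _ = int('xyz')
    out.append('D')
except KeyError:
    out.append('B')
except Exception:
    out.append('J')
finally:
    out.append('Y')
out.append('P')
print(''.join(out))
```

Execution trace: 'C' (try body) → 'J' (except Exception) → 'Y' (finally) → 'P' (after the try/except). Output: CJYP

Answer: CJYP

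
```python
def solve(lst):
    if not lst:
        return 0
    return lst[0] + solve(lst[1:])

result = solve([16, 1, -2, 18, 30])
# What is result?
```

16 + 1 + (-2) + 18 + 30 + 0 = 63

Answer: 63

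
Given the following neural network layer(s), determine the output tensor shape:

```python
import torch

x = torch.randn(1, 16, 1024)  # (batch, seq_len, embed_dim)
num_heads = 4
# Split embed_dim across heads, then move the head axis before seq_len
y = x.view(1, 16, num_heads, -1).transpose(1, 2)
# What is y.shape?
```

Input: (1, 16, 1024) -> head_dim = 1024 // 4 = 256; after view: (1, 16, 4, 256) -> after transpose(1, 2): (1, 4, 16, 256) -> Output: (1, 4, 16, 256)

Answer: (1, 4, 16, 256)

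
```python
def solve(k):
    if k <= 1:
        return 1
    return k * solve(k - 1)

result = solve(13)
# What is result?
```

solve(13) = 13 * 12 * 11 * 10 * 9 * 8 * 7 * 6 * 5 * 4 * 3 * 2 * 1 = 6227020800

Answer: 6227020800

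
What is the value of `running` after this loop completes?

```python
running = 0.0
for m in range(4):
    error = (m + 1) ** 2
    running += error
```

Sum of squared losses 1² + 2² + ... + 4²
`running` takes the values: 0.0 → 1.0 → 5.0 → 14.0 → 30.0

Answer: 30.0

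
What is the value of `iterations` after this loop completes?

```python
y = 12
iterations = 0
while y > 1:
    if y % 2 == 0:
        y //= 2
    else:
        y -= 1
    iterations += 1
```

Steps to reduce 12 to 1
`iterations` takes the values: 0 → 1 → 2 → 3 → 4

Answer: 4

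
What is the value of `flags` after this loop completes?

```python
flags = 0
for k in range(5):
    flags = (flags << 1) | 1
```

Build 5 consecutive 1-bits: 0b11111
`flags` takes the values: 0 → 1 → 3 → 7 → 15 → 31

Answer: 31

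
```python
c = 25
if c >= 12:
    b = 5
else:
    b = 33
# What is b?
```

Trace:
`c = 25` → c = 25
`if c >= 12: ...` → c >= 12 is True → b = 5
So b = 5

Answer: 5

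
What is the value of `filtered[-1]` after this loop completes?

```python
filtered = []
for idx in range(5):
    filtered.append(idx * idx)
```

Last element of squares 0 to 4
`filtered` takes the values: [] → [0] → [0, 1] → [0, 1, 4] → [0, 1, 4, 9] → [0, 1, 4, 9, 16]
So `filtered[-1]` = 16

Answer: 16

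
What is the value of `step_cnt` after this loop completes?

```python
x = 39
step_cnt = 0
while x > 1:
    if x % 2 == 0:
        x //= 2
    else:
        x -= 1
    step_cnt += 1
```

Steps to reduce 39 to 1
`step_cnt` takes the values: 0 → 1 → 2 → 3 → 4 → 5 → 6 → 7 → 8

Answer: 8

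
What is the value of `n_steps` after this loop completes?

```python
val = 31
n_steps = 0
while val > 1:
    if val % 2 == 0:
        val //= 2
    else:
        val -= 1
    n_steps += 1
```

Steps to reduce 31 to 1
`n_steps` takes the values: 0 → 1 → 2 → 3 → 4 → 5 → 6 → 7 → 8

Answer: 8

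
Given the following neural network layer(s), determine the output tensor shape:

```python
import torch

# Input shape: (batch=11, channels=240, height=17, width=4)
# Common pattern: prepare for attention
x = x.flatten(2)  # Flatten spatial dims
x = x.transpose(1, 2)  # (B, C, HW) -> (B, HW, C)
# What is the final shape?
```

Input: (11, 240, 17, 4) -> after flatten(2): (11, 240, 68) -> Output: (11, 68, 240)

Answer: (11, 68, 240)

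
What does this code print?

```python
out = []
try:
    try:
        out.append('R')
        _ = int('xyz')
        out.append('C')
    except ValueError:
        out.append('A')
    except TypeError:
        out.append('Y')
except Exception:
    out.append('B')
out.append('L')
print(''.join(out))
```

Execution trace: 'R' (inner try body) → 'A' (inner except ValueError) → 'L' (after the try/except). Output: RAL

Answer: RAL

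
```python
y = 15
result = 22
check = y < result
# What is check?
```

Trace:
`y = 15` → y = 15
`result = 22` → result = 22
`check = y < result` → check = True
So check = True

Answer: True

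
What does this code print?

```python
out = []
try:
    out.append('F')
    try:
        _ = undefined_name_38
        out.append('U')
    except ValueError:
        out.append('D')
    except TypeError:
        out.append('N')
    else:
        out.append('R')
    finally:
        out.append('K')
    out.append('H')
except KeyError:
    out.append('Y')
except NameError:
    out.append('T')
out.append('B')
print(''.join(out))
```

Execution trace: 'F' (try body) → 'K' (inner finally) → 'T' (except NameError) → 'B' (after the try/except). Output: FKTB

Answer: FKTB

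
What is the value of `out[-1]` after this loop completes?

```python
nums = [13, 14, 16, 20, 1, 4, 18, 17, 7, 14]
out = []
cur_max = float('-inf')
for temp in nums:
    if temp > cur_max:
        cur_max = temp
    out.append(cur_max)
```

Running max ends at 20
`out` takes the values: [] → [13] → [13, 14] → [13, 14, 16] → [13, 14, 16, 20] → [13, 14, 16, 20, 20] → [13, 14, 16, 20, 20, 20] → [13, 14, 16, 20, 20, 20, 20] → [13, 14, 16, 20, 20, 20, 20, 20] → [13, 14, 16, 20, 20, 20, 20, 20, 20] → [13, 14, 16, 20, 20, 20, 20, 20, 20, 20]
So `out[-1]` = 20

Answer: 20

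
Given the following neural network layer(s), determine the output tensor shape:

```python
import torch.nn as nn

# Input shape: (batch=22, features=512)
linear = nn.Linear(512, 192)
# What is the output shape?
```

Input: (22, 512) -> Output: (22, 192)

Answer: (22, 192)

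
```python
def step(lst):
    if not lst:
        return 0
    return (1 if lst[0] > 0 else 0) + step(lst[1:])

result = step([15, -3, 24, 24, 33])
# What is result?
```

Count of positive elements in [15, -3, 24, 24, 33] = 4

Answer: 4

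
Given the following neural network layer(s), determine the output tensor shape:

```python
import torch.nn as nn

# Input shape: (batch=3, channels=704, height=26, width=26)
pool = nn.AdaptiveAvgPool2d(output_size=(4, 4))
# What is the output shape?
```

Input: (3, 704, 26, 26) -> Output: (3, 704, 4, 4)

Answer: (3, 704, 4, 4)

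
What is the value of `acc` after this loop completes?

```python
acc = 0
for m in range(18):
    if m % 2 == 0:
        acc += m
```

Sum of even numbers 0 to 17
`acc` takes the values: 0 → 2 → 6 → 12 → 20 → 30 → 42 → 56 → 72

Answer: 72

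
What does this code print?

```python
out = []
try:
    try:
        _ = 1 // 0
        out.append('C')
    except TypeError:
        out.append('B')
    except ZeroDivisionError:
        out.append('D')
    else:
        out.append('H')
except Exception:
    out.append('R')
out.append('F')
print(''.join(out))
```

Execution trace: 'D' (inner except ZeroDivisionError) → 'F' (after the try/except). Output: DF

Answer: DF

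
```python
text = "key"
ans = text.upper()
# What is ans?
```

Trace:
`text = "key"` → text = 'key'
`ans = text.upper()` → ans = 'KEY'
So ans = 'KEY'

Answer: 'KEY'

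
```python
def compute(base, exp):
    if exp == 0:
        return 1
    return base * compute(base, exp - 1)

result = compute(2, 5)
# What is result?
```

compute(2, 5) = 2 * 2 * 2 * 2 * 2 = 32

Answer: 32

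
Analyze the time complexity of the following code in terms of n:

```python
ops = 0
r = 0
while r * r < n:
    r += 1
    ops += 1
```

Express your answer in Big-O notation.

Each loop level contributes: √n. Multiplying the contributions gives O(√n).

Answer: O(√n)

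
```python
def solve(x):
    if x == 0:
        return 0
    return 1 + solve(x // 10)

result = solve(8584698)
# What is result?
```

Count of digits of 8584698: 7

Answer: 7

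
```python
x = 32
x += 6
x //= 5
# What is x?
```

Trace:
`x = 32` → x = 32
`x += 6` → x = 38
`x //= 5` → x = 7
So x = 7

Answer: 7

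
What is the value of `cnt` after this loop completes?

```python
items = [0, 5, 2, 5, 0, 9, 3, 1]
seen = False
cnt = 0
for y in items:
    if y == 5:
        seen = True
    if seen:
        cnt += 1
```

Count elements after first 5 in [0, 5, 2, 5, 0, 9, 3, 1]
`cnt` takes the values: 0 → 1 → 2 → 3 → 4 → 5 → 6 → 7

Answer: 7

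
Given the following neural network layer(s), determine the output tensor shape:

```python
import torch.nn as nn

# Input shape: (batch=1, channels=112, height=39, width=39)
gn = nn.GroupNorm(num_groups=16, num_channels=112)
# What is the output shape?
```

Input: (1, 112, 39, 39) -> Output: (1, 112, 39, 39)

Answer: (1, 112, 39, 39)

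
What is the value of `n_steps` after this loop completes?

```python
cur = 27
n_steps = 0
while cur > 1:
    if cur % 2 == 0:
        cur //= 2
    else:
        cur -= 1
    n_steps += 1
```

Steps to reduce 27 to 1
`n_steps` takes the values: 0 → 1 → 2 → 3 → 4 → 5 → 6 → 7

Answer: 7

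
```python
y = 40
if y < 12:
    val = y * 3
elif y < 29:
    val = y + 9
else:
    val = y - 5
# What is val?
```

Trace:
`y = 40` → y = 40
`if y < 12: ...` → y < 12 is False, y < 29 is False, take else branch → val = 35
So val = 35

Answer: 35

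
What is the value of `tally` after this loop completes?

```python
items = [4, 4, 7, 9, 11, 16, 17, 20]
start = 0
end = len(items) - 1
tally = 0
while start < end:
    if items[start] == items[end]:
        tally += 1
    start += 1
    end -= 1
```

Count matching pairs from ends
`tally` takes the values: 0

Answer: 0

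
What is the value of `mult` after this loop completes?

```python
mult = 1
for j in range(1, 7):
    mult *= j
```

6! = 720
`mult` takes the values: 1 → 2 → 6 → 24 → 120 → 720

Answer: 720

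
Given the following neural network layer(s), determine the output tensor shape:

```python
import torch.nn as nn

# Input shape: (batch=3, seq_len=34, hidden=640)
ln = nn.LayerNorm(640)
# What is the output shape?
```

Input: (3, 34, 640) -> Output: (3, 34, 640)

Answer: (3, 34, 640)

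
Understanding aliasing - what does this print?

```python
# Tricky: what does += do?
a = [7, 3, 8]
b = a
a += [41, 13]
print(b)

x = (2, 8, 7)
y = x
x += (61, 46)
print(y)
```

Key concept: += behavior differs for mutable vs immutable.
Step by step:
`a = [7, 3, 8]` → a = [7, 3, 8]
`b = a` → b = [7, 3, 8] (same object as a)
`a += [41, 13]` → a = [7, 3, 8, 41, 13] (same object as b); b = [7, 3, 8, 41, 13] (same object as a)
`print(b)` → prints [7, 3, 8, 41, 13]
`x = (2, 8, 7)` → x = (2, 8, 7)
`y = x` → y = (2, 8, 7)
`x += (61, 46)` → x = (2, 8, 7, 61, 46)
`print(y)` → prints (2, 8, 7)

Answer:
[7, 3, 8, 41, 13]
(2, 8, 7)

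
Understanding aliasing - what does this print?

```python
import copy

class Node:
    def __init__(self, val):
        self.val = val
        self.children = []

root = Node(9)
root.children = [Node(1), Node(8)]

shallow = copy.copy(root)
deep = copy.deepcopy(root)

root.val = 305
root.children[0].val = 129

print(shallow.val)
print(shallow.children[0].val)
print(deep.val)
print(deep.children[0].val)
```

Key concept: deep copy with custom objects.
Step by step:
`root = Node(9)` → root = Node(val=9, children=[])
`root.children = [Node(1), Node(8)]` → root = Node(val=9, children=[Node(val=1, children=[]), Node(val=8, children=[])])
`shallow = copy.copy(root)` → shallow = Node(val=9, children=[Node(val=1, children=[]), Node(val=8, children=[])])
`deep = copy.deepcopy(root)` → deep = Node(val=9, children=[Node(val=1, children=[]), Node(val=8, children=[])])
`root.val = 305` → root = Node(val=305, children=[Node(val=1, children=[]), Node(val=8, children=[])])
`root.children[0].val = 129` → root = Node(val=305, children=[Node(val=129, children=[]), Node(val=8, children=[])]); shallow = Node(val=9, children=[Node(val=129, children=[]), Node(val=8, children=[])])
`print(shallow.val)` → prints 9
`print(shallow.children[0].val)` → prints 129
`print(deep.val)` → prints 9
`print(deep.children[0].val)` → prints 1

Answer:
9
129
9
1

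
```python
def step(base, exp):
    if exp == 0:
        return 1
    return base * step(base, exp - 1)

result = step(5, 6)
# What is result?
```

step(5, 6) = 5 * 5 * 5 * 5 * 5 * 5 = 15625

Answer: 15625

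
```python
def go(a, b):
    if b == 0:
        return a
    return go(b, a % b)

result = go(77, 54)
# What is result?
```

go(77, 54) -> go(54, 23) -> go(23, 8) -> go(8, 7) -> go(7, 1) -> go(1, 0) -> 1

Answer: 1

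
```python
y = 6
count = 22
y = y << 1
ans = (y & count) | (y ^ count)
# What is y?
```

Trace:
`y = 6` → y = 6
`count = 22` → count = 22
`y = y << 1` → y = 12
`ans = (y & count) | (y ^ count)` → ans = 30
So y = 12

Answer: 12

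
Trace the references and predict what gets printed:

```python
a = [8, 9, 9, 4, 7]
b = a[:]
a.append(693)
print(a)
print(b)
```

Key concept: slice [:] creates copy.
Step by step:
`a = [8, 9, 9, 4, 7]` → a = [8, 9, 9, 4, 7]
`b = a[:]` → b = [8, 9, 9, 4, 7]
`a.append(693)` → a = [8, 9, 9, 4, 7, 693]
`print(a)` → prints [8, 9, 9, 4, 7, 693]
`print(b)` → prints [8, 9, 9, 4, 7]

Answer:
[8, 9, 9, 4, 7, 693]
[8, 9, 9, 4, 7]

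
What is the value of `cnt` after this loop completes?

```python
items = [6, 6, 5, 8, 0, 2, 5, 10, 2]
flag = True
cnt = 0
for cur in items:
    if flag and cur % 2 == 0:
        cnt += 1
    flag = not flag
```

Count even values at even positions
`cnt` takes the values: 0 → 1 → 2 → 3

Answer: 3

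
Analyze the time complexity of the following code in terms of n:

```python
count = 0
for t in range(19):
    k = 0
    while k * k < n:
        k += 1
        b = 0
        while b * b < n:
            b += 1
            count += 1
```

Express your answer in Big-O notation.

Each loop level contributes: 1 × √n × √n. Multiplying the contributions gives O(n).

Answer: O(n)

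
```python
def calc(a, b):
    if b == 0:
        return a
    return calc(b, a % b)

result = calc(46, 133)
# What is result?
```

calc(46, 133) -> calc(133, 46) -> calc(46, 41) -> calc(41, 5) -> calc(5, 1) -> calc(1, 0) -> 1

Answer: 1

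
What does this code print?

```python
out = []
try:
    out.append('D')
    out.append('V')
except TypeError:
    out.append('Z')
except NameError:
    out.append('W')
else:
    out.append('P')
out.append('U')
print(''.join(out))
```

Execution trace: 'D' (try body) → 'V' (try body, no exception) → 'P' (else) → 'U' (after the try/except). Output: DVPU

Answer: DVPU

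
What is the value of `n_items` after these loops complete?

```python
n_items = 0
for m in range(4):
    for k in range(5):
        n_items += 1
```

4 * 5 = 20
`n_items` takes the values: 0 → 1 → 2 → 3 → 4 → 5 → 6 → 7 → 8 → 9 → 10 → 11 → 12 → 13 → 14 → 15 → 16 → 17 → 18 → 19 → 20

Answer: 20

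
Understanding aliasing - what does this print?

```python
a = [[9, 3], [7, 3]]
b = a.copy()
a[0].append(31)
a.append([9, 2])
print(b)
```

Key concept: shallow copy with nested lists.
Step by step:
`a = [[9, 3], [7, 3]]` → a = [[9, 3], [7, 3]]
`b = a.copy()` → b = [[9, 3], [7, 3]]
`a[0].append(31)` → a = [[9, 3, 31], [7, 3]]; b = [[9, 3, 31], [7, 3]]
`a.append([9, 2])` → a = [[9, 3, 31], [7, 3], [9, 2]]
`print(b)` → prints [[9, 3, 31], [7, 3]]

Answer: [[9, 3, 31], [7, 3]]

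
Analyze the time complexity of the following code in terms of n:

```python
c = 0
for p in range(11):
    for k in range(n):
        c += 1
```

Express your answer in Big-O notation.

Each loop level contributes: 1 × n. Multiplying the contributions gives O(n).

Answer: O(n)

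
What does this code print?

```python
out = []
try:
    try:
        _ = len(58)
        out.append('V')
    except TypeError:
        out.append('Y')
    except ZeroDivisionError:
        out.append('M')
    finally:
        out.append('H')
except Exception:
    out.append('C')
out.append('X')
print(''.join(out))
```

Execution trace: 'Y' (inner except TypeError) → 'H' (inner finally) → 'X' (after the try/except). Output: YHX

Answer: YHX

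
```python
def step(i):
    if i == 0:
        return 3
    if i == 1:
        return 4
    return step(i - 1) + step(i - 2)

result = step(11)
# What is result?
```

Build up from base cases: step(0)=3, step(1)=4, step(2)=7, step(3)=11, step(4)=18, step(5)=29, step(6)=47, ..., step(11)=521

Answer: 521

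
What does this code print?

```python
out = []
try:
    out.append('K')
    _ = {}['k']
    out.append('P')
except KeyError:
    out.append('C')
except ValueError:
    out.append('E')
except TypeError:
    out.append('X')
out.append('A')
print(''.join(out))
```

Execution trace: 'K' (try body) → 'C' (except KeyError) → 'A' (after the try/except). Output: KCA

Answer: KCA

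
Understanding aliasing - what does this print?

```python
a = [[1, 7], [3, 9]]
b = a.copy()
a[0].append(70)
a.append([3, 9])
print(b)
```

Key concept: shallow copy with nested lists.
Step by step:
`a = [[1, 7], [3, 9]]` → a = [[1, 7], [3, 9]]
`b = a.copy()` → b = [[1, 7], [3, 9]]
`a[0].append(70)` → a = [[1, 7, 70], [3, 9]]; b = [[1, 7, 70], [3, 9]]
`a.append([3, 9])` → a = [[1, 7, 70], [3, 9], [3, 9]]
`print(b)` → prints [[1, 7, 70], [3, 9]]

Answer: [[1, 7, 70], [3, 9]]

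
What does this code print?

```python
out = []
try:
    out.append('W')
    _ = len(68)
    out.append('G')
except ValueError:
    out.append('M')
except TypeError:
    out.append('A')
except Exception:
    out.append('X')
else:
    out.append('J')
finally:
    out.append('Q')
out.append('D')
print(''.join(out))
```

Execution trace: 'W' (try body) → 'A' (except TypeError) → 'Q' (finally) → 'D' (after the try/except). Output: WAQD

Answer: WAQD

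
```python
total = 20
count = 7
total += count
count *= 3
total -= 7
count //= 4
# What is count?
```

Trace:
`total = 20` → total = 20
`count = 7` → count = 7
`total += count` → total = 27
`count *= 3` → count = 21
`total -= 7` → total = 20
`count //= 4` → count = 5
So count = 5

Answer: 5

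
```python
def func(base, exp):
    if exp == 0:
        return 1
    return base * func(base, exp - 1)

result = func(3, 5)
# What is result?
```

func(3, 5) = 3 * 3 * 3 * 3 * 3 = 243

Answer: 243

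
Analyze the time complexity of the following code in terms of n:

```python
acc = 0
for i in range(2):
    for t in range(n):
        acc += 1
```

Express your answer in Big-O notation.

Each loop level contributes: 1 × n. Multiplying the contributions gives O(n).

Answer: O(n)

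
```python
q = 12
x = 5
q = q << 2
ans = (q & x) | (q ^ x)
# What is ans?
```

Trace:
`q = 12` → q = 12
`x = 5` → x = 5
`q = q << 2` → q = 48
`ans = (q & x) | (q ^ x)` → ans = 53
So ans = 53

Answer: 53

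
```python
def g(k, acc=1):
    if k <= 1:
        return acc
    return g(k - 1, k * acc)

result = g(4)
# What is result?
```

Accumulator trace (n, acc): (4, 1) -> (3, 4) -> (2, 12) -> (1, 24) -> return 24

Answer: 24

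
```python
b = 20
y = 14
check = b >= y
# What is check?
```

Trace:
`b = 20` → b = 20
`y = 14` → y = 14
`check = b >= y` → check = True
So check = True

Answer: True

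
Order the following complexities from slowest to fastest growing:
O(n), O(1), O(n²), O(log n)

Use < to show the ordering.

Ordered by growth rate: O(1) < O(log n) < O(n) < O(n²)

Answer: O(1) < O(log n) < O(n) < O(n²)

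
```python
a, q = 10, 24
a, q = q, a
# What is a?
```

Trace:
`a, q = 10, 24` → a = 10; q = 24
`a, q = q, a` → a = 24; q = 10
So a = 24

Answer: 24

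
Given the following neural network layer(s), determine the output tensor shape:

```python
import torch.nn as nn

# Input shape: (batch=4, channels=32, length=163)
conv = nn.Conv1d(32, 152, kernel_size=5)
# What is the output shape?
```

Input: (4, 32, 163) -> Output: (4, 152, 159)

Answer: (4, 152, 159)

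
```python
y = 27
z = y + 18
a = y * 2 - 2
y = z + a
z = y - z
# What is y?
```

Trace:
`y = 27` → y = 27
`z = y + 18` → z = 45
`a = y * 2 - 2` → a = 52
`y = z + a` → y = 97
`z = y - z` → z = 52
So y = 97

Answer: 97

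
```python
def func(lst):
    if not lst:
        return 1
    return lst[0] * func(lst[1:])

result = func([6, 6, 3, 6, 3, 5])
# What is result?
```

Product over [6, 6, 3, 6, 3, 5] = 6 * 6 * 3 * 6 * 3 * 5 = 9720

Answer: 9720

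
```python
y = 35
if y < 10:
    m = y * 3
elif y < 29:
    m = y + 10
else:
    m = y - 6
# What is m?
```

Trace:
`y = 35` → y = 35
`if y < 10: ...` → y < 10 is False, y < 29 is False, take else branch → m = 29
So m = 29

Answer: 29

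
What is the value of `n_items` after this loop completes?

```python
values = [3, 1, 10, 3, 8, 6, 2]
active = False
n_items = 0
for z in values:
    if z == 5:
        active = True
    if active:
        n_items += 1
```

Count elements after first 5 in [3, 1, 10, 3, 8, 6, 2]
`n_items` takes the values: 0

Answer: 0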